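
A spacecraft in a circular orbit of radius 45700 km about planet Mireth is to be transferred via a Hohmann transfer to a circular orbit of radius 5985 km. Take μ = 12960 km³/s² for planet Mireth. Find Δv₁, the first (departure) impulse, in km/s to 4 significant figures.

The Hohmann ellipse has a_t = (r₁ + r₂)/2 = 25842.5 km.
Circular speed at r = 45700 km: v_c = √(μ/r) = 0.532530 km/s.
Transfer-orbit speed at the same r (vis-viva, a = a_t): v_t = √[μ(2/r − 1/a_t)] = 0.256277 km/s.
Δv₁ = |v_t − v_c| = |0.256277 − 0.532530| = 0.2763 km/s.

Δv₁ = 0.2763 km/s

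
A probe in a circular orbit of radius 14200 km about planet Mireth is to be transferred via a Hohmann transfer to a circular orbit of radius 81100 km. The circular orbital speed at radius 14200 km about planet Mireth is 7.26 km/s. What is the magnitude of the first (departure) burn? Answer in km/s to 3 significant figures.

Δv₁ = 2.21 km/s

From the circular-orbit relation v² = μ/r at r = 14200 km: μ = v²r = (7.26)² × 14200 = 7.48448×10^5 km³/s².
The Hohmann ellipse has a_t = (r₁ + r₂)/2 = 47650 km.
Circular speed at r = 14200 km: v_c = √(μ/r) = 7.260 km/s.
Vis-viva on the transfer ellipse at r = 14200 km gives v_t = √[μ(2/r − 1/a_t)] = 9.471 km/s.
Δv₁ = |v_t − v_c| = |9.471 − 7.260| = 2.211 km/s.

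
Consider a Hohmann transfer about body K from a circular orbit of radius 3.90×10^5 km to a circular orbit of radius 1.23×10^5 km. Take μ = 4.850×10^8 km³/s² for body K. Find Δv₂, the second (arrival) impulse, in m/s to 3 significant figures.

The Hohmann ellipse has a_t = (r₁ + r₂)/2 = 2.565×10^5 km.
On the circular orbit at r = 1.230×10^5 km, v_c = √(μ/r) = 62.79 km/s.
Vis-viva on the transfer ellipse at r = 1.230×10^5 km gives v_t = √[μ(2/r − 1/a_t)] = 77.43 km/s.
Δv₂ = |v_t − v_c| = |77.43 − 62.79| = 14.64 km/s.

Δv₂ = 14600 m/s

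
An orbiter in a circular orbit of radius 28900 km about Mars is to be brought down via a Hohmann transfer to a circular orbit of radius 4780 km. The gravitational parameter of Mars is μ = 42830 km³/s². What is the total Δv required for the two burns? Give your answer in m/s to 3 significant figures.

Δv = 1500 m/s

Transfer-ellipse semi-major axis a_t = (r₁ + r₂)/2 = (28900 + 4780)/2 = 16840 km.
At r₁ the circular-orbit speed is v₁ = √(μ/r₁) = 1.2174 km/s.
Transfer-orbit speed at r₁ (vis-viva equation): v_a = √[μ(2/r₁ − 1/a_t)] = 0.64859 km/s.
First burn Δv₁ = |v_a − v₁| = 0.5688 km/s.
At r₂, v₂ = √(μ/r₂) = 2.993 km/s.
Transfer-orbit speed at r₂: v_p = √[μ(2/r₂ − 1/a_t)] = 3.921 km/s.
Second burn Δv₂ = |v₂ − v_p| = 0.9280 km/s.
Δv = Δv₁ + Δv₂ = 0.5688 + 0.9280 = 1.497 km/s.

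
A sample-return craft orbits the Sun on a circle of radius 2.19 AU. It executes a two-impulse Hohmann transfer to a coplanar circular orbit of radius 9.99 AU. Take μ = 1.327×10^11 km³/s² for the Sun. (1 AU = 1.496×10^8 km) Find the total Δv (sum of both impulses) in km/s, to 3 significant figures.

Δv = 9.42 km/s

In km: r₁ = 2.19 × 1.496×10^8 = 3.27624×10^8 km; r₂ = 9.99 × 1.496×10^8 = 1.494504×10^9 km.
Transfer-ellipse semi-major axis a_t = (r₁ + r₂)/2 = (3.27624×10^8 + 1.494504×10^9)/2 = 9.11064×10^8 km.
Circular speed at r₁: v₁ = √(μ/r₁) = √(1.327×10^11/3.27624×10^8) = 20.1255 km/s.
On the transfer ellipse at r₁, vis-viva gives v_p = √[μ(2/r₁ − 1/a_t)] = 25.7764 km/s.
First burn Δv₁ = |v_p − v₁| = 5.651 km/s.
Circular speed at r₂: v₂ = √(μ/r₂) = 9.423 km/s.
Transfer-orbit speed at r₂: v_a = √[μ(2/r₂ − 1/a_t)] = 5.651 km/s.
Second burn Δv₂ = |v₂ − v_a| = 3.772 km/s.
Total Δv = Δv₁ + Δv₂ = 9.423 km/s.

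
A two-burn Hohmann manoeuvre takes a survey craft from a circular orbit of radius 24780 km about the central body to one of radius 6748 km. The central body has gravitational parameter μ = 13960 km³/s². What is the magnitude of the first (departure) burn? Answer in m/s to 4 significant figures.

The Hohmann ellipse has a_t = (r₁ + r₂)/2 = 15764 km.
Circular speed at r = 24780 km: v_c = √(μ/r) = 0.7506 km/s.
Vis-viva on the transfer ellipse at r = 24780 km gives v_t = √[μ(2/r − 1/a_t)] = 0.4911 km/s.
Δv₁ = |v_t − v_c| = |0.4911 − 0.7506| = 0.2595 km/s.

Δv₁ = 259.5 m/s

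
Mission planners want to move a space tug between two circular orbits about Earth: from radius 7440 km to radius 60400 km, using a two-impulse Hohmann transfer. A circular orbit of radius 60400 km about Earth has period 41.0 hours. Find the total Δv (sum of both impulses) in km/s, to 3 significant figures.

From Kepler's third law T² = 4π²r³/μ at r = 60400 km, T = 41.0 hours = 41.0 × 3600 s = 1.476×10^5 s: μ = 4π²r³/T² = 3.99299×10^5 km³/s².
Semi-major axis of the transfer orbit: a_t = (7440 + 60400)/2 = 33920 km.
At r₁ the circular-orbit speed is v₁ = √(μ/r₁) = 7.326 km/s.
On the transfer ellipse at r₁, vis-viva gives v_p = √[μ(2/r₁ − 1/a_t)] = 9.776 km/s.
First burn Δv₁ = |v_p − v₁| = 2.450 km/s.
At r₂, v₂ = √(μ/r₂) = 2.571 km/s.
Transfer-orbit speed at r₂: v_a = √[μ(2/r₂ − 1/a_t)] = 1.204 km/s.
Second burn Δv₂ = |v₂ − v_a| = 1.367 km/s.
Total Δv = Δv₁ + Δv₂ = 3.817 km/s.

Δv = 3.82 km/s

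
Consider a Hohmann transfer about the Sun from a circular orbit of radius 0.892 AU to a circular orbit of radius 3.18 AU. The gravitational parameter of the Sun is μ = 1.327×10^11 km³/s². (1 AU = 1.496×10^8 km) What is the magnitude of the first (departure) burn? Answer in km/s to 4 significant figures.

In km: r₁ = 0.892 × 1.496×10^8 = 1.334432×10^8 km; r₂ = 3.18 × 1.496×10^8 = 4.75728×10^8 km.
The Hohmann ellipse has a_t = (r₁ + r₂)/2 = 3.045856×10^8 km.
On the circular orbit at r = 1.334432×10^8 km, v_c = √(μ/r) = 31.5346 km/s.
Vis-viva on the transfer ellipse at r = 1.334432×10^8 km gives v_t = √[μ(2/r − 1/a_t)] = 39.4105 km/s.
Δv₁ = |v_t − v_c| = |39.4105 − 31.5346| = 7.876 km/s.

Δv₁ = 7.876 km/s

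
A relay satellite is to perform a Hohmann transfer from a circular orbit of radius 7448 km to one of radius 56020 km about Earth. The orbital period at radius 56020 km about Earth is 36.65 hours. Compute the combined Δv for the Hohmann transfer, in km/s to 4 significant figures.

Δv = 3.780 km/s

From Kepler's third law T² = 4π²r³/μ at r = 56020 km, T = 36.65 hours = 36.65 × 3600 s = 1.3194×10^5 s: μ = 4π²r³/T² = 3.98691×10^5 km³/s².
Transfer-ellipse semi-major axis a_t = (r₁ + r₂)/2 = (7448 + 56020)/2 = 31734 km.
Circular speed at r₁: v₁ = √(μ/r₁) = √(3.98691×10^5/7448) = 7.316 km/s.
Transfer-orbit speed at r₁ (vis-viva): v_p = √[μ(2/r₁ − 1/a_t)] = 9.721 km/s.
First burn Δv₁ = |v_p − v₁| = 2.405 km/s.
Circular speed at r₂: v₂ = √(μ/r₂) = 2.6678 km/s.
Transfer-orbit speed at r₂: v_a = √[μ(2/r₂ − 1/a_t)] = 1.2924 km/s.
Second burn Δv₂ = |v₂ − v_a| = 1.375 km/s.
Total Δv = Δv₁ + Δv₂ = 3.780 km/s.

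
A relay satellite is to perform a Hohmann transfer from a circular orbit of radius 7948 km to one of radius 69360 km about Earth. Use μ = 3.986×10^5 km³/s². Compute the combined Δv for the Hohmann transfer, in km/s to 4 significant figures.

Transfer-ellipse semi-major axis a_t = (r₁ + r₂)/2 = (7948 + 69360)/2 = 38654 km.
Circular speed at r₁: v₁ = √(μ/r₁) = √(3.986×10^5/7948) = 7.0817 km/s.
Transfer-orbit speed at r₁ (vis-viva): v_p = √[μ(2/r₁ − 1/a_t)] = 9.4863 km/s.
First burn Δv₁ = |v_p − v₁| = 2.405 km/s.
At r₂, v₂ = √(μ/r₂) = 2.397 km/s.
Transfer-orbit speed at r₂: v_a = √[μ(2/r₂ − 1/a_t)] = 1.087 km/s.
Second burn Δv₂ = |v₂ − v_a| = 1.310 km/s.
Total Δv = Δv₁ + Δv₂ = 3.715 km/s.

Δv = 3.715 km/s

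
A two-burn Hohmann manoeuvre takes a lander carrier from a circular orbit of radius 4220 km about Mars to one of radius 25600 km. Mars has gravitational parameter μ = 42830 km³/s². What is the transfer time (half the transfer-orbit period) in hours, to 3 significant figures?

The Hohmann ellipse has a_t = (r₁ + r₂)/2 = 14910 km.
Half the transfer-orbit period gives t = π√(a_t³/μ) = 27640 s.
Converting: 27640 s ÷ 3600 s/hour = 7.68 hours.

t = 7.68 hours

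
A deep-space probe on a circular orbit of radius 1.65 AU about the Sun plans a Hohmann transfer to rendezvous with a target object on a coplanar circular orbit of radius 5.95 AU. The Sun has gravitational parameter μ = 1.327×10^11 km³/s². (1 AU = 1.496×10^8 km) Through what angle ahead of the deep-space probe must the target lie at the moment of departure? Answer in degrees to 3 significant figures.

φ = 88.1°

In km: r₁ = 1.65 × 1.496×10^8 = 2.4684×10^8 km; r₂ = 5.95 × 1.496×10^8 = 8.9012×10^8 km.
Transfer-ellipse semi-major axis a_t = (r₁ + r₂)/2 = (2.4684×10^8 + 8.9012×10^8)/2 = 5.6848×10^8 km.
Transfer time t = π√(a_t³/μ) = 1.1689×10^8 s.
Target angular speed ω₂ = √(μ/r₂³) = 1.3717×10^-8 rad/s.
Angle swept by the target during transfer: ω₂·t = 1.6034 rad = 91.87°.
The deep-space probe traverses 180° on the transfer ellipse, so the target must lead by 180° − 91.87° = 88.1°.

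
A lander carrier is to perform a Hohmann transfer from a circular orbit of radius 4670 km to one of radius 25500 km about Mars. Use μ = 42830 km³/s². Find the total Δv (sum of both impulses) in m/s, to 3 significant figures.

Transfer-ellipse semi-major axis a_t = (r₁ + r₂)/2 = (4670 + 25500)/2 = 15085 km.
Circular speed at r₁: v₁ = √(μ/r₁) = √(42830/4670) = 3.028 km/s.
Transfer-orbit speed at r₁ (v² = μ(2/r − 1/a)): v_p = √[μ(2/r₁ − 1/a_t)] = 3.937 km/s.
First burn Δv₁ = |v_p − v₁| = 0.9090 km/s.
At r₂, v₂ = √(μ/r₂) = 1.296 km/s.
Transfer-orbit speed at r₂: v_a = √[μ(2/r₂ − 1/a_t)] = 0.7211 km/s.
Second burn Δv₂ = |v₂ − v_a| = 0.5749 km/s.
Total Δv = Δv₁ + Δv₂ = 1.484 km/s.

Δv = 1480 m/s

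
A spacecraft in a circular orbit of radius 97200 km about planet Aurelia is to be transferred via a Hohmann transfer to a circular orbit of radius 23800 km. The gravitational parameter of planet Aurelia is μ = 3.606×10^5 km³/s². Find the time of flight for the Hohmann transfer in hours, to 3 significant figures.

t = 21.6 hours

The Hohmann ellipse has a_t = (r₁ + r₂)/2 = 60500 km.
Half the transfer-orbit period gives t = π√(a_t³/μ) = 77850 s.
Converting: 77850 s ÷ 3600 s/hour = 21.6 hours.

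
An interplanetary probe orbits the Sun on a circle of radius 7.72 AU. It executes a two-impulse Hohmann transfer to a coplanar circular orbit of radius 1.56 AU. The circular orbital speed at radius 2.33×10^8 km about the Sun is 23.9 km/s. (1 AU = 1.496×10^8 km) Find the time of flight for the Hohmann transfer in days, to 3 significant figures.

From the circular-orbit relation v² = μ/r at r = 2.33×10^8 km: μ = v²r = (23.9)² × 2.33×10^8 = 1.33092×10^11 km³/s².
In km: r₁ = 7.72 × 1.496×10^8 = 1.154912×10^9 km; r₂ = 1.56 × 1.496×10^8 = 2.33376×10^8 km.
Semi-major axis of the transfer orbit: a_t = (1.154912×10^9 + 2.33376×10^8)/2 = 6.94144×10^8 km.
Transfer time t = π√(a_t³/μ) = π√((6.94144×10^8)³ / 1.33092×10^11) = 1.575×10^8 s.
Converting: 1.575×10^8 s ÷ 86400 s/day = 1820 days.

t = 1820 days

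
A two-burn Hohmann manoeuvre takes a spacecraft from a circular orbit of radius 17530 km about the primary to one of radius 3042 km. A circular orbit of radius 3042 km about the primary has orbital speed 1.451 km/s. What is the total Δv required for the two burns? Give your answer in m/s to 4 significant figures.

Δv = 719.0 m/s

From the circular-orbit relation v² = μ/r at r = 3042 km: μ = v²r = (1.451)² × 3042 = 6404.63 km³/s².
The Hohmann ellipse has a_t = (r₁ + r₂)/2 = 10286 km.
Circular speed at r₁: v₁ = √(μ/r₁) = √(6404.63/17530) = 0.60444 km/s.
On the transfer ellipse at r₁, vis-viva gives v_a = √[μ(2/r₁ − 1/a_t)] = 0.32871 km/s.
First burn Δv₁ = |v_a − v₁| = 0.27573 km/s.
Circular speed at r₂: v₂ = √(μ/r₂) = 1.45100 km/s.
Transfer-orbit speed at r₂: v_p = √[μ(2/r₂ − 1/a_t)] = 1.89424 km/s.
Second burn Δv₂ = |v₂ − v_p| = 0.44324 km/s.
Total Δv = Δv₁ + Δv₂ = 0.7190 km/s.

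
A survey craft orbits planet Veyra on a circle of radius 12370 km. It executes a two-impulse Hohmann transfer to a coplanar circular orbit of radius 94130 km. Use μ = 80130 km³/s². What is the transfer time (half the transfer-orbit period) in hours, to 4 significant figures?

Transfer-ellipse semi-major axis a_t = (r₁ + r₂)/2 = (12370 + 94130)/2 = 53250 km.
By Kepler's third law the transfer-orbit period is T = 2π√(a_t³/μ), so t = T/2 = 1.3637×10^5 s.
Converting: 1.3637×10^5 s ÷ 3600 s/hour = 37.88 hours.

t = 37.88 hours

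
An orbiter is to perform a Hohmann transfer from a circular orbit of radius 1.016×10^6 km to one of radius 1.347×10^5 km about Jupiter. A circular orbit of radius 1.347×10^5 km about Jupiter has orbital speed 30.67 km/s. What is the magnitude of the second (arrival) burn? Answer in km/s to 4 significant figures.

Δv₂ = 10.09 km/s

From the circular-orbit relation v² = μ/r at r = 1.347×10^5 km: μ = v²r = (30.67)² × 1.347×10^5 = 1.26705×10^8 km³/s².
Transfer-ellipse semi-major axis a_t = (r₁ + r₂)/2 = (1.016×10^6 + 1.347×10^5)/2 = 5.7535×10^5 km.
Circular speed at r = 1.347×10^5 km: v_c = √(μ/r) = 30.67 km/s.
Vis-viva on the transfer ellipse at r = 1.347×10^5 km gives v_t = √[μ(2/r − 1/a_t)] = 40.76 km/s.
Δv₂ = |v_t − v_c| = |40.76 − 30.67| = 10.09 km/s.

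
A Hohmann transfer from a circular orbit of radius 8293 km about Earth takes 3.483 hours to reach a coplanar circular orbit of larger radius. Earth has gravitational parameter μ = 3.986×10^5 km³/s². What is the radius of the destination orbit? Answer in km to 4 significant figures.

r₂ = 28740 km

Transfer time t = 3.483 hours = 12538.8 s, and t = π√(a_t³/μ).
So a_t = (μ t²/π²)^(1/3) = (3.986×10^5 × (12538.8)² / π²)^(1/3) = 18518 km.
Since a_t = (r₁ + r₂)/2, r₂ = 2a_t − r₁ = 2×18518 − 8293 = 28743 km.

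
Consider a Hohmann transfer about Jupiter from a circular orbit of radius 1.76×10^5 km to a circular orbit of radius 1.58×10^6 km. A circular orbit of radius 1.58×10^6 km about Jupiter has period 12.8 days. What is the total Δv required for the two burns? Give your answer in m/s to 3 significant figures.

Δv = 14100 m/s

From Kepler's third law T² = 4π²r³/μ at r = 1.58×10^6 km, T = 12.8 days = 12.8 × 86400 s = 1.10592×10^6 s: μ = 4π²r³/T² = 1.27316×10^8 km³/s².
Transfer-ellipse semi-major axis a_t = (r₁ + r₂)/2 = (1.760×10^5 + 1.580×10^6)/2 = 8.780×10^5 km.
Circular speed at r₁: v₁ = √(μ/r₁) = √(1.27316×10^8/1.760×10^5) = 26.896 km/s.
On the transfer ellipse at r₁, vis-viva gives v_p = √[μ(2/r₁ − 1/a_t)] = 36.080 km/s.
First burn Δv₁ = |v_p − v₁| = 9.184 km/s.
Circular speed at r₂: v₂ = √(μ/r₂) = 8.977 km/s.
Transfer-orbit speed at r₂: v_a = √[μ(2/r₂ − 1/a_t)] = 4.019 km/s.
Second burn Δv₂ = |v₂ − v_a| = 4.958 km/s.
Δv = Δv₁ + Δv₂ = 9.184 + 4.958 = 14.14 km/s.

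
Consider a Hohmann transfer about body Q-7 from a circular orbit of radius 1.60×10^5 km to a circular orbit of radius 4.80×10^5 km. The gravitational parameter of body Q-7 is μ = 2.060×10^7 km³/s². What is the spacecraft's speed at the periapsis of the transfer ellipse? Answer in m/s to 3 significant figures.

v = 13900 m/s

The Hohmann ellipse has a_t = (r₁ + r₂)/2 = 3.200×10^5 km.
At periapsis, r = 1.600×10^5 km.
Vis-viva: v = √[μ(2/r − 1/a_t)] = √[2.060×10^7 × (2/1.600×10^5 − 1/3.200×10^5)] = 13.90 km/s.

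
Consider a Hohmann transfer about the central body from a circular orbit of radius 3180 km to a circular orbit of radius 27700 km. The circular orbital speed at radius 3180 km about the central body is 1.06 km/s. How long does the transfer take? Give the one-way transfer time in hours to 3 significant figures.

t = 28.0 hours

From the circular-orbit relation v² = μ/r at r = 3180 km: μ = v²r = (1.06)² × 3180 = 3573.05 km³/s².
Transfer-ellipse semi-major axis a_t = (r₁ + r₂)/2 = (3180 + 27700)/2 = 15440 km.
Transfer time t = π√(a_t³/μ) = π√((15440)³ / 3573.05) = 1.008×10^5 s.
Converting: 1.008×10^5 s ÷ 3600 s/hour = 28.0 hours.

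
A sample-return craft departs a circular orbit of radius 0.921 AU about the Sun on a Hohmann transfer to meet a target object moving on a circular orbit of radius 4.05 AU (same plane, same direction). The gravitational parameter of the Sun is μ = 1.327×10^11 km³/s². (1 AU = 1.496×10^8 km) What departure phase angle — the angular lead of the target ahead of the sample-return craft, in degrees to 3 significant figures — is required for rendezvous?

φ = 93.5°

In km: r₁ = 0.921 × 1.496×10^8 = 1.377816×10^8 km; r₂ = 4.05 × 1.496×10^8 = 6.0588×10^8 km.
Semi-major axis of the transfer orbit: a_t = (1.377816×10^8 + 6.0588×10^8)/2 = 3.718308×10^8 km.
Transfer time t = π√(a_t³/μ) = 6.1835×10^7 s.
Target angular speed ω₂ = √(μ/r₂³) = 2.4426×10^-8 rad/s.
Angle swept by the target during transfer: ω₂·t = 1.5104 rad = 86.54°.
Arrival is 180° from departure on the ellipse, so φ = 180° − 86.54° = 93.5°.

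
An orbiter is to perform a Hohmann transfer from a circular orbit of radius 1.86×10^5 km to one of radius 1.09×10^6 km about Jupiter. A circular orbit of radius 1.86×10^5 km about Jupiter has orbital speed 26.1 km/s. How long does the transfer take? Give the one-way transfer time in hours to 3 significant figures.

From the circular-orbit relation v² = μ/r at r = 1.86×10^5 km: μ = v²r = (26.1)² × 1.86×10^5 = 1.26705×10^8 km³/s².
Semi-major axis of the transfer orbit: a_t = (1.860×10^5 + 1.090×10^6)/2 = 6.380×10^5 km.
Transfer time t = π√(a_t³/μ) = π√((6.380×10^5)³ / 1.26705×10^8) = 1.422×10^5 s.
Converting: 1.422×10^5 s ÷ 3600 s/hour = 39.5 hours.

t = 39.5 hours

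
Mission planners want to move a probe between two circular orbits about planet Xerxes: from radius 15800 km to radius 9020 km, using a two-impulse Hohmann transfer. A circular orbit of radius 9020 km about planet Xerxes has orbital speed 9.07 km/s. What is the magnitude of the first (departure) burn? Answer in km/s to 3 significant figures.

From the circular-orbit relation v² = μ/r at r = 9020 km: μ = v²r = (9.07)² × 9020 = 7.42029×10^5 km³/s².
The Hohmann ellipse has a_t = (r₁ + r₂)/2 = 12410 km.
Circular speed at r = 15800 km: v_c = √(μ/r) = 6.85302 km/s.
Vis-viva on the transfer ellipse at r = 15800 km gives v_t = √[μ(2/r − 1/a_t)] = 5.84251 km/s.
Δv₁ = |v_t − v_c| = |5.84251 − 6.85302| = 1.011 km/s.

Δv₁ = 1.01 km/s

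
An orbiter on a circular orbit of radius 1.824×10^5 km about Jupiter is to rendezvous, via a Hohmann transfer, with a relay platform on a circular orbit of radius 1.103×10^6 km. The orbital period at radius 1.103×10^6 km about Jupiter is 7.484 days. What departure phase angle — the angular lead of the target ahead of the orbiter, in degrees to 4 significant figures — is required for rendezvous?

φ = 99.94°

From Kepler's third law T² = 4π²r³/μ at r = 1.103×10^6 km, T = 7.484 days = 7.484 × 86400 s = 6.466176×10^5 s: μ = 4π²r³/T² = 1.26704×10^8 km³/s².
Semi-major axis of the transfer orbit: a_t = (1.824×10^5 + 1.103×10^6)/2 = 6.427×10^5 km.
Transfer time t = π√(a_t³/μ) = 1.438×10^5 s.
The target's mean motion on its circular orbit is ω₂ = √(μ/r₂³) = 9.717×10^-6 rad/s.
Angle swept by the target during transfer: ω₂·t = 1.3973 rad = 80.06°.
Arrival is 180° from departure on the ellipse, so φ = 180° − 80.06° = 99.94°.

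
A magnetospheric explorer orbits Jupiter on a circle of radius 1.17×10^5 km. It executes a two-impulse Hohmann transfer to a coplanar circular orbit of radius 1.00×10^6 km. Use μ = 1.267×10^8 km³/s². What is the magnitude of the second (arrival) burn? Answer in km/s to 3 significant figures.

Semi-major axis of the transfer orbit: a_t = (1.170×10^5 + 1.000×10^6)/2 = 5.585×10^5 km.
Circular speed at r = 1.000×10^6 km: v_c = √(μ/r) = 11.256 km/s.
Vis-viva on the transfer ellipse at r = 1.000×10^6 km gives v_t = √[μ(2/r − 1/a_t)] = 5.1519 km/s.
Δv₂ = |v_t − v_c| = |5.1519 − 11.256| = 6.104 km/s.

Δv₂ = 6.10 km/s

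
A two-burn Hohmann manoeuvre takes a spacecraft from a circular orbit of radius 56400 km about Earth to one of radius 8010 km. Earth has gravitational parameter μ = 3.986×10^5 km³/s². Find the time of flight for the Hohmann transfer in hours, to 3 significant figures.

t = 7.99 hours

Transfer-ellipse semi-major axis a_t = (r₁ + r₂)/2 = (56400 + 8010)/2 = 32205 km.
By Kepler's third law the transfer-orbit period is T = 2π√(a_t³/μ), so t = T/2 = 28760 s.
Converting: 28760 s ÷ 3600 s/hour = 7.99 hours.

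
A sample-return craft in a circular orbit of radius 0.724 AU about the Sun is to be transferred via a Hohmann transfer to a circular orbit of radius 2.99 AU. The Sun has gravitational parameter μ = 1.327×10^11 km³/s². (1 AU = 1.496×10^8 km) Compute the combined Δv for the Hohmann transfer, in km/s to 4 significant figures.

In km: r₁ = 0.724 × 1.496×10^8 = 1.083104×10^8 km; r₂ = 2.99 × 1.496×10^8 = 4.47304×10^8 km.
Semi-major axis of the transfer orbit: a_t = (1.083104×10^8 + 4.47304×10^8)/2 = 2.778072×10^8 km.
Circular speed at r₁: v₁ = √(μ/r₁) = √(1.327×10^11/1.083104×10^8) = 35.003 km/s.
On the transfer ellipse at r₁, vis-viva gives v_p = √[μ(2/r₁ − 1/a_t)] = 44.415 km/s.
First burn Δv₁ = |v_p − v₁| = 9.412 km/s.
At r₂, v₂ = √(μ/r₂) = 17.224 km/s.
Transfer-orbit speed at r₂: v_a = √[μ(2/r₂ − 1/a_t)] = 10.755 km/s.
Second burn Δv₂ = |v₂ − v_a| = 6.469 km/s.
Total Δv = Δv₁ + Δv₂ = 15.88 km/s.

Δv = 15.88 km/s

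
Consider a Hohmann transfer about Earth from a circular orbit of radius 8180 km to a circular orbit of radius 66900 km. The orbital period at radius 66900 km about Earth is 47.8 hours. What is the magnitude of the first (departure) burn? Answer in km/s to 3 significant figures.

From Kepler's third law T² = 4π²r³/μ at r = 66900 km, T = 47.8 hours = 47.8 × 3600 s = 1.7208×10^5 s: μ = 4π²r³/T² = 3.99188×10^5 km³/s².
The Hohmann ellipse has a_t = (r₁ + r₂)/2 = 37540 km.
On the circular orbit at r = 8180 km, v_c = √(μ/r) = 6.986 km/s.
Vis-viva on the transfer ellipse at r = 8180 km gives v_t = √[μ(2/r − 1/a_t)] = 9.326 km/s.
Δv₁ = |v_t − v_c| = |9.326 − 6.986| = 2.340 km/s.

Δv₁ = 2.34 km/s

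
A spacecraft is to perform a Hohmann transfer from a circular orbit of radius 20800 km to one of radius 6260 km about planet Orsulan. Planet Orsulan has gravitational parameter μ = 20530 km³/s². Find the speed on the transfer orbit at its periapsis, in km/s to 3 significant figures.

Transfer-ellipse semi-major axis a_t = (r₁ + r₂)/2 = (20800 + 6260)/2 = 13530 km.
The periapsis of the transfer ellipse is at r = 6260 km.
From the vis-viva equation, v = √[μ(2/r − 1/a_t)] = 2.245 km/s.

v = 2.25 km/s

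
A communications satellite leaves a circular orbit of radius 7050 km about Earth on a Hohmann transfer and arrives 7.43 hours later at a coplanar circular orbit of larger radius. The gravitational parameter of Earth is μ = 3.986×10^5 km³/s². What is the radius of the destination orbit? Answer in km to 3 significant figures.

Transfer time t = 7.43 hours = 26748 s, and t = π√(a_t³/μ).
So a_t = (μ t²/π²)^(1/3) = (3.986×10^5 × (26748)² / π²)^(1/3) = 30686 km.
Since a_t = (r₁ + r₂)/2, r₂ = 2a_t − r₁ = 2×30686 − 7050 = 54322 km.

r₂ = 54300 km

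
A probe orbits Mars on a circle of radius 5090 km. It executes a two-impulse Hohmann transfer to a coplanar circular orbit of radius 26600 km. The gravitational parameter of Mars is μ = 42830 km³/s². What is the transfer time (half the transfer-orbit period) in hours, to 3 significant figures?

Semi-major axis of the transfer orbit: a_t = (5090 + 26600)/2 = 15845 km.
Half the transfer-orbit period gives t = π√(a_t³/μ) = 30280 s.
Converting: 30280 s ÷ 3600 s/hour = 8.41 hours.

t = 8.41 hours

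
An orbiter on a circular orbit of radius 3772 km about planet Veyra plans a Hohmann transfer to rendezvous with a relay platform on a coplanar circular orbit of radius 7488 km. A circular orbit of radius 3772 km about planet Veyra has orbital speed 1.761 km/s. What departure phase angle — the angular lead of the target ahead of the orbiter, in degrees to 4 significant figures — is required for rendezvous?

From the circular-orbit relation v² = μ/r at r = 3772 km: μ = v²r = (1.761)² × 3772 = 11697.4 km³/s².
Semi-major axis of the transfer orbit: a_t = (3772 + 7488)/2 = 5630 km.
Transfer time t = π√(a_t³/μ) = 12270.64 s.
Target angular speed ω₂ = √(μ/r₂³) = 1.669154×10^-4 rad/s.
Angle swept by the target during transfer: ω₂·t = 2.0482 rad = 117.35°.
Arrival is 180° from departure on the ellipse, so φ = 180° − 117.35° = 62.65°.

φ = 62.65°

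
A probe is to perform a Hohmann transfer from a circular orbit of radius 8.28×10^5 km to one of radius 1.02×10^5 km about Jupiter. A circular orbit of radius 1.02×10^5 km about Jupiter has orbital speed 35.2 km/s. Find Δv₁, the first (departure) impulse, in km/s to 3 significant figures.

From the circular-orbit relation v² = μ/r at r = 1.02×10^5 km: μ = v²r = (35.2)² × 1.02×10^5 = 1.26382×10^8 km³/s².
Transfer-ellipse semi-major axis a_t = (r₁ + r₂)/2 = (8.280×10^5 + 1.020×10^5)/2 = 4.650×10^5 km.
On the circular orbit at r = 8.280×10^5 km, v_c = √(μ/r) = 12.3546 km/s.
Transfer-orbit speed at the same r (vis-viva, a = a_t): v_t = √[μ(2/r − 1/a_t)] = 5.78630 km/s.
Δv₁ = |v_t − v_c| = |5.78630 − 12.3546| = 6.568 km/s.

Δv₁ = 6.57 km/s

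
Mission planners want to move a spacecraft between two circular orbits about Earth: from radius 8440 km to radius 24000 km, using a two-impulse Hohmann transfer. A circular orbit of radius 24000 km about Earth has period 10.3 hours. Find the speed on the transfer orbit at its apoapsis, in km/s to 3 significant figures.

v = 2.93 km/s

From Kepler's third law T² = 4π²r³/μ at r = 24000 km, T = 10.3 hours = 10.3 × 3600 s = 37080 s: μ = 4π²r³/T² = 3.96930×10^5 km³/s².
Semi-major axis of the transfer orbit: a_t = (8440 + 24000)/2 = 16220 km.
The apoapsis of the transfer ellipse is at r = 24000 km.
Applying v² = μ(2/r − 1/a_t): v = 2.934 km/s.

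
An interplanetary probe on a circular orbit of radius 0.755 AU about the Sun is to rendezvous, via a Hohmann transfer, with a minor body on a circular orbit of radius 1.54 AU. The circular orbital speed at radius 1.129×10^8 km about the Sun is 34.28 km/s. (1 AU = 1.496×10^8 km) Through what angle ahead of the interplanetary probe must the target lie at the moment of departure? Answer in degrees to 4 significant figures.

From the circular-orbit relation v² = μ/r at r = 1.129×10^8 km: μ = v²r = (34.28)² × 1.129×10^8 = 1.32671×10^11 km³/s².
In km: r₁ = 0.755 × 1.496×10^8 = 1.12948×10^8 km; r₂ = 1.54 × 1.496×10^8 = 2.30384×10^8 km.
Semi-major axis of the transfer orbit: a_t = (1.12948×10^8 + 2.30384×10^8)/2 = 1.71666×10^8 km.
The half-period of the transfer ellipse is t = π√(a_t³/μ) = 1.93994×10^7 s.
The target's mean motion on its circular orbit is ω₂ = √(μ/r₂³) = 1.04162×10^-7 rad/s.
Angle swept by the target during transfer: ω₂·t = 2.0207 rad = 115.78°.
Arrival is 180° from departure on the ellipse, so φ = 180° − 115.78° = 64.22°.

φ = 64.22°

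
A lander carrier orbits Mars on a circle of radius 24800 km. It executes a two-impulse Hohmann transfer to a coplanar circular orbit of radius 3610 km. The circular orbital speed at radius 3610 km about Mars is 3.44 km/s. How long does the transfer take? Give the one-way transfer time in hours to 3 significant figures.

t = 7.15 hours

From the circular-orbit relation v² = μ/r at r = 3610 km: μ = v²r = (3.44)² × 3610 = 42719.3 km³/s².
The Hohmann ellipse has a_t = (r₁ + r₂)/2 = 14205 km.
Transfer time t = π√(a_t³/μ) = π√((14205)³ / 42719.3) = 25730 s.
Converting: 25730 s ÷ 3600 s/hour = 7.15 hours.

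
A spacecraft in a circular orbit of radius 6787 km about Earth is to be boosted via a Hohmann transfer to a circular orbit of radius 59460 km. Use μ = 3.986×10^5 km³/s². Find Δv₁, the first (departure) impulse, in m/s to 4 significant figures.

Δv₁ = 2604 m/s

Semi-major axis of the transfer orbit: a_t = (6787 + 59460)/2 = 33123.5 km.
Circular speed at r = 6787 km: v_c = √(μ/r) = 7.66355 km/s.
Transfer-orbit speed at the same r (vis-viva, a = a_t): v_t = √[μ(2/r − 1/a_t)] = 10.2677 km/s.
Δv₁ = |v_t − v_c| = |10.2677 − 7.66355| = 2.604 km/s.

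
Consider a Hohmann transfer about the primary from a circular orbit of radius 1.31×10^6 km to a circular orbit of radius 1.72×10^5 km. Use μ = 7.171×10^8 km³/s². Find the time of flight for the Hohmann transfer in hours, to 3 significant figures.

Transfer-ellipse semi-major axis a_t = (r₁ + r₂)/2 = (1.310×10^6 + 1.720×10^5)/2 = 7.410×10^5 km.
By Kepler's third law the transfer-orbit period is T = 2π√(a_t³/μ), so t = T/2 = 74830 s.
Converting: 74830 s ÷ 3600 s/hour = 20.8 hours.

t = 20.8 hours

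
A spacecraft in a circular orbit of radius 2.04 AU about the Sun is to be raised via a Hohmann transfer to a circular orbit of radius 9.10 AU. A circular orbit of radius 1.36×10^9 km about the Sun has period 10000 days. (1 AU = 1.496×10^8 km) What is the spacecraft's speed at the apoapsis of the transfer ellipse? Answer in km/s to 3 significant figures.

v = 5.98 km/s

From Kepler's third law T² = 4π²r³/μ at r = 1.36×10^9 km, T = 10000 days = 10000 × 86400 s = 8.640×10^8 s: μ = 4π²r³/T² = 1.33030×10^11 km³/s².
In km: r₁ = 2.04 × 1.496×10^8 = 3.05184×10^8 km; r₂ = 9.10 × 1.496×10^8 = 1.36136×10^9 km.
Transfer-ellipse semi-major axis a_t = (r₁ + r₂)/2 = (3.05184×10^8 + 1.36136×10^9)/2 = 8.33272×10^8 km.
At apoapsis, r = 1.36136×10^9 km.
From the vis-viva equation, v = √[μ(2/r − 1/a_t)] = 5.982 km/s.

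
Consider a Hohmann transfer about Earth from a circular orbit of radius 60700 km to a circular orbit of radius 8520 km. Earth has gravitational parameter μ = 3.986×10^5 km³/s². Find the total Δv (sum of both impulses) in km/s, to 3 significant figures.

Transfer-ellipse semi-major axis a_t = (r₁ + r₂)/2 = (60700 + 8520)/2 = 34610 km.
Circular speed at r₁: v₁ = √(μ/r₁) = √(3.986×10^5/60700) = 2.5626 km/s.
Transfer-orbit speed at r₁ (vis-viva): v_a = √[μ(2/r₁ − 1/a_t)] = 1.2714 km/s.
First burn Δv₁ = |v_a − v₁| = 1.291 km/s.
Circular speed at r₂: v₂ = √(μ/r₂) = 6.840 km/s.
Transfer-orbit speed at r₂: v_p = √[μ(2/r₂ − 1/a_t)] = 9.058 km/s.
Second burn Δv₂ = |v₂ − v_p| = 2.218 km/s.
Δv = Δv₁ + Δv₂ = 1.291 + 2.218 = 3.509 km/s.

Δv = 3.51 km/s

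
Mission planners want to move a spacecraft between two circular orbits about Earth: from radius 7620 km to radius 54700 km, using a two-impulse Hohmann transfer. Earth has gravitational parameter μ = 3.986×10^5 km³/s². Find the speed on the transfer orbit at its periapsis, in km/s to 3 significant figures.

v = 9.58 km/s

The Hohmann ellipse has a_t = (r₁ + r₂)/2 = 31160 km.
The periapsis of the transfer ellipse is at r = 7620 km.
Applying v² = μ(2/r − 1/a_t): v = 9.583 km/s.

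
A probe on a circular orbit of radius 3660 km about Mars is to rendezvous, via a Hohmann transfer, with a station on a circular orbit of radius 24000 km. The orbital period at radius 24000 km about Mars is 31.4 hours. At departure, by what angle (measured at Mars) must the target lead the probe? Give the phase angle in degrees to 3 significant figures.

φ = 101°

From Kepler's third law T² = 4π²r³/μ at r = 24000 km, T = 31.4 hours = 31.4 × 3600 s = 1.1304×10^5 s: μ = 4π²r³/T² = 42710.0 km³/s².
Transfer-ellipse semi-major axis a_t = (r₁ + r₂)/2 = (3660 + 24000)/2 = 13830 km.
Transfer time t = π√(a_t³/μ) = 24724 s.
Target angular speed ω₂ = √(μ/r₂³) = 5.5584×10^-5 rad/s.
Angle swept by the target during transfer: ω₂·t = 1.3743 rad = 78.74°.
The probe traverses 180° on the transfer ellipse, so the target must lead by 180° − 78.74° = 101°.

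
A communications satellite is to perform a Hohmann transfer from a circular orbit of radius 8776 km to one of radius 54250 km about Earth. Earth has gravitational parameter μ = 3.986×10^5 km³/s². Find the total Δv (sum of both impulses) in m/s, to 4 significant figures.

Transfer-ellipse semi-major axis a_t = (r₁ + r₂)/2 = (8776 + 54250)/2 = 31513 km.
At r₁ the circular-orbit speed is v₁ = √(μ/r₁) = 6.7394 km/s.
Transfer-orbit speed at r₁ (vis-viva): v_p = √[μ(2/r₁ − 1/a_t)] = 8.8425 km/s.
First burn Δv₁ = |v_p − v₁| = 2.103 km/s.
Circular speed at r₂: v₂ = √(μ/r₂) = 2.7106 km/s.
Transfer-orbit speed at r₂: v_a = √[μ(2/r₂ − 1/a_t)] = 1.4304 km/s.
Second burn Δv₂ = |v₂ − v_a| = 1.280 km/s.
Total Δv = Δv₁ + Δv₂ = 3.383 km/s.

Δv = 3383 m/s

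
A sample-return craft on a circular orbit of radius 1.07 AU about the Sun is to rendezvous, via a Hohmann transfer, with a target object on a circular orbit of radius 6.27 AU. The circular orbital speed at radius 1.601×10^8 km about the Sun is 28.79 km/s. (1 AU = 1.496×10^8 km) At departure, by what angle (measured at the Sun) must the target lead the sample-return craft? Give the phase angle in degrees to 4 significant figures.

From the circular-orbit relation v² = μ/r at r = 1.601×10^8 km: μ = v²r = (28.79)² × 1.601×10^8 = 1.32701×10^11 km³/s².
In km: r₁ = 1.07 × 1.496×10^8 = 1.60072×10^8 km; r₂ = 6.27 × 1.496×10^8 = 9.37992×10^8 km.
The Hohmann ellipse has a_t = (r₁ + r₂)/2 = 5.49032×10^8 km.
The half-period of the transfer ellipse is t = π√(a_t³/μ) = 1.10945×10^8 s.
Target angular speed ω₂ = √(μ/r₂³) = 1.26806×10^-8 rad/s.
Angle swept by the target during transfer: ω₂·t = 1.40685 rad = 80.61°.
The sample-return craft traverses 180° on the transfer ellipse, so the target must lead by 180° − 80.61° = 99.39°.

φ = 99.39°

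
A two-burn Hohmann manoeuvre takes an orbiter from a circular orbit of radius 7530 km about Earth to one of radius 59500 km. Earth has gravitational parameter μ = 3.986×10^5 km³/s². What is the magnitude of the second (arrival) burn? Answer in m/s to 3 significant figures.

The Hohmann ellipse has a_t = (r₁ + r₂)/2 = 33515 km.
Circular speed at r = 59500 km: v_c = √(μ/r) = 2.588 km/s.
Vis-viva on the transfer ellipse at r = 59500 km gives v_t = √[μ(2/r − 1/a_t)] = 1.227 km/s.
Δv₂ = |v_t − v_c| = |1.227 − 2.588| = 1.361 km/s.

Δv₂ = 1360 m/s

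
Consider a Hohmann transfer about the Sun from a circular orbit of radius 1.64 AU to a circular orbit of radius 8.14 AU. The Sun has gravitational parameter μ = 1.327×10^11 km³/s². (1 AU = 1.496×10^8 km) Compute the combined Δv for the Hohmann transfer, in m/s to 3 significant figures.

In km: r₁ = 1.64 × 1.496×10^8 = 2.45344×10^8 km; r₂ = 8.14 × 1.496×10^8 = 1.217744×10^9 km.
Semi-major axis of the transfer orbit: a_t = (2.45344×10^8 + 1.217744×10^9)/2 = 7.31544×10^8 km.
At r₁ the circular-orbit speed is v₁ = √(μ/r₁) = 23.257 km/s.
On the transfer ellipse at r₁, vis-viva equation gives v_p = √[μ(2/r₁ − 1/a_t)] = 30.006 km/s.
First burn Δv₁ = |v_p − v₁| = 6.749 km/s.
Circular speed at r₂: v₂ = √(μ/r₂) = 10.439 km/s.
Transfer-orbit speed at r₂: v_a = √[μ(2/r₂ − 1/a_t)] = 6.0454 km/s.
Second burn Δv₂ = |v₂ − v_a| = 4.394 km/s.
Δv = Δv₁ + Δv₂ = 6.749 + 4.394 = 11.14 km/s.

Δv = 11100 m/s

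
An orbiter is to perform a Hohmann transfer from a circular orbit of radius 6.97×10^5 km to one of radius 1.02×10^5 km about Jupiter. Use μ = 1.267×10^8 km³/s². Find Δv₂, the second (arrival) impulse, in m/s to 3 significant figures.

Transfer-ellipse semi-major axis a_t = (r₁ + r₂)/2 = (6.970×10^5 + 1.020×10^5)/2 = 3.995×10^5 km.
Circular speed at r = 1.020×10^5 km: v_c = √(μ/r) = 35.24 km/s.
Vis-viva on the transfer ellipse at r = 1.020×10^5 km gives v_t = √[μ(2/r − 1/a_t)] = 46.55 km/s.
Δv₂ = |v_t − v_c| = |46.55 − 35.24| = 11.31 km/s.

Δv₂ = 11300 m/s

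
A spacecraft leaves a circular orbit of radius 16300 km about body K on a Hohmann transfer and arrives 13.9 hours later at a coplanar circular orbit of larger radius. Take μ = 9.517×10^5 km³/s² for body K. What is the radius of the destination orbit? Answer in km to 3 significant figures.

r₂ = 1.08×10^5 km

Transfer time t = 13.9 hours = 50040 s, and t = π√(a_t³/μ).
So a_t = (μ t²/π²)^(1/3) = (9.517×10^5 × (50040)² / π²)^(1/3) = 62270 km.
Since a_t = (r₁ + r₂)/2, r₂ = 2a_t − r₁ = 2×62270 − 16300 = 1.0824×10^5 km.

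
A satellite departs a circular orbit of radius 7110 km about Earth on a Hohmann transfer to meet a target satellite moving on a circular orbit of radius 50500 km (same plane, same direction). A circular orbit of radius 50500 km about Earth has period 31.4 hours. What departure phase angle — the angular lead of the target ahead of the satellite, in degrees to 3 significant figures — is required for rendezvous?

From Kepler's third law T² = 4π²r³/μ at r = 50500 km, T = 31.4 hours = 31.4 × 3600 s = 1.1304×10^5 s: μ = 4π²r³/T² = 3.97896×10^5 km³/s².
The Hohmann ellipse has a_t = (r₁ + r₂)/2 = 28805 km.
The half-period of the transfer ellipse is t = π√(a_t³/μ) = 24350 s.
Target angular speed ω₂ = √(μ/r₂³) = 5.558×10^-5 rad/s.
Angle swept by the target during transfer: ω₂·t = 1.3534 rad = 77.54°.
Arrival is 180° from departure on the ellipse, so φ = 180° − 77.54° = 102°.

φ = 102°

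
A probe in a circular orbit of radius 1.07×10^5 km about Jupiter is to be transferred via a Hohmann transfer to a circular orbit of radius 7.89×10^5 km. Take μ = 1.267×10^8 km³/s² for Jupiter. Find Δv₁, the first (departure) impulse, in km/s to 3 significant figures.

Δv₁ = 11.3 km/s

The Hohmann ellipse has a_t = (r₁ + r₂)/2 = 4.480×10^5 km.
Circular speed at r = 1.070×10^5 km: v_c = √(μ/r) = 34.41 km/s.
Vis-viva on the transfer ellipse at r = 1.070×10^5 km gives v_t = √[μ(2/r − 1/a_t)] = 45.67 km/s.
Δv₁ = |v_t − v_c| = |45.67 − 34.41| = 11.26 km/s.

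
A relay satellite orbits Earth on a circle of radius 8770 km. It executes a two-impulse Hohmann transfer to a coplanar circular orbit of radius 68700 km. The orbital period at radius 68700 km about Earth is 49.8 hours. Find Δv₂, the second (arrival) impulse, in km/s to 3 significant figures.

From Kepler's third law T² = 4π²r³/μ at r = 68700 km, T = 49.8 hours = 49.8 × 3600 s = 1.7928×10^5 s: μ = 4π²r³/T² = 3.98260×10^5 km³/s².
Semi-major axis of the transfer orbit: a_t = (8770 + 68700)/2 = 38735 km.
Circular speed at r = 68700 km: v_c = √(μ/r) = 2.408 km/s.
Vis-viva on the transfer ellipse at r = 68700 km gives v_t = √[μ(2/r − 1/a_t)] = 1.146 km/s.
Δv₂ = |v_t − v_c| = |1.146 − 2.408| = 1.262 km/s.

Δv₂ = 1.26 km/s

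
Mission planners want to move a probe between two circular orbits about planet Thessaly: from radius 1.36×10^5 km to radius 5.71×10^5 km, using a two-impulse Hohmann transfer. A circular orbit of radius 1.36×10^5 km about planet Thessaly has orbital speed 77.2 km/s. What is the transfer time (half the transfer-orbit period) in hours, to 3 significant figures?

From the circular-orbit relation v² = μ/r at r = 1.36×10^5 km: μ = v²r = (77.2)² × 1.36×10^5 = 8.10538×10^8 km³/s².
The Hohmann ellipse has a_t = (r₁ + r₂)/2 = 3.535×10^5 km.
Transfer time t = π√(a_t³/μ) = π√((3.535×10^5)³ / 8.10538×10^8) = 23190 s.
Converting: 23190 s ÷ 3600 s/hour = 6.44 hours.

t = 6.44 hours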